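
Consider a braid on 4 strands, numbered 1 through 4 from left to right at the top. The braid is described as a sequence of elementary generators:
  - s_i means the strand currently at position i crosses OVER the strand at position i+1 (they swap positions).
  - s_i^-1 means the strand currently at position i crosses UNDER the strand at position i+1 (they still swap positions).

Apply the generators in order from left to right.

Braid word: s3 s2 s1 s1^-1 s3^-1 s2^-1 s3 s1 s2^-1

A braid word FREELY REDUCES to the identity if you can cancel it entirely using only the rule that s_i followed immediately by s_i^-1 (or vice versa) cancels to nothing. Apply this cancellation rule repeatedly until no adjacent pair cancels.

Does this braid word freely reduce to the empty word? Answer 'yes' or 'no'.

Answer: no

Derivation:
Gen 1 (s3): push. Stack: [s3]
Gen 2 (s2): push. Stack: [s3 s2]
Gen 3 (s1): push. Stack: [s3 s2 s1]
Gen 4 (s1^-1): cancels prior s1. Stack: [s3 s2]
Gen 5 (s3^-1): push. Stack: [s3 s2 s3^-1]
Gen 6 (s2^-1): push. Stack: [s3 s2 s3^-1 s2^-1]
Gen 7 (s3): push. Stack: [s3 s2 s3^-1 s2^-1 s3]
Gen 8 (s1): push. Stack: [s3 s2 s3^-1 s2^-1 s3 s1]
Gen 9 (s2^-1): push. Stack: [s3 s2 s3^-1 s2^-1 s3 s1 s2^-1]
Reduced word: s3 s2 s3^-1 s2^-1 s3 s1 s2^-1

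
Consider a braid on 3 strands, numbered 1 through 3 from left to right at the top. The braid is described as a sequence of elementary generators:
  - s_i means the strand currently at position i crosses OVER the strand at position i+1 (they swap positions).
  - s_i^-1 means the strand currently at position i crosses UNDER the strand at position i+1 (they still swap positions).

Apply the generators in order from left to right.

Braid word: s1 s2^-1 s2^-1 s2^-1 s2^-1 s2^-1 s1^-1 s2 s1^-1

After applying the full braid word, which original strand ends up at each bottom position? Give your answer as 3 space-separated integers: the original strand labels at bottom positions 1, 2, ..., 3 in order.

Answer: 1 3 2

Derivation:
Gen 1 (s1): strand 1 crosses over strand 2. Perm now: [2 1 3]
Gen 2 (s2^-1): strand 1 crosses under strand 3. Perm now: [2 3 1]
Gen 3 (s2^-1): strand 3 crosses under strand 1. Perm now: [2 1 3]
Gen 4 (s2^-1): strand 1 crosses under strand 3. Perm now: [2 3 1]
Gen 5 (s2^-1): strand 3 crosses under strand 1. Perm now: [2 1 3]
Gen 6 (s2^-1): strand 1 crosses under strand 3. Perm now: [2 3 1]
Gen 7 (s1^-1): strand 2 crosses under strand 3. Perm now: [3 2 1]
Gen 8 (s2): strand 2 crosses over strand 1. Perm now: [3 1 2]
Gen 9 (s1^-1): strand 3 crosses under strand 1. Perm now: [1 3 2]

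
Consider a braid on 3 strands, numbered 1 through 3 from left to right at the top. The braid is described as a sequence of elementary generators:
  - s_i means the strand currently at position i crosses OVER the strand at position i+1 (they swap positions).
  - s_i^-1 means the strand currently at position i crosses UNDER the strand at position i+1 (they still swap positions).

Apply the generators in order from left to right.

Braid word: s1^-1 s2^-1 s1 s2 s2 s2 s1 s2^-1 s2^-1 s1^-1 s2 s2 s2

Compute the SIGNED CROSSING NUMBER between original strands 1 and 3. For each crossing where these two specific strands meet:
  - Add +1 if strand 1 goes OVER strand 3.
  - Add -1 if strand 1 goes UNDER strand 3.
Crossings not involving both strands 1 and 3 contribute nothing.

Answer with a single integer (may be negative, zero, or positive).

Gen 1: crossing 1x2. Both 1&3? no. Sum: 0
Gen 2: 1 under 3. Both 1&3? yes. Contrib: -1. Sum: -1
Gen 3: crossing 2x3. Both 1&3? no. Sum: -1
Gen 4: crossing 2x1. Both 1&3? no. Sum: -1
Gen 5: crossing 1x2. Both 1&3? no. Sum: -1
Gen 6: crossing 2x1. Both 1&3? no. Sum: -1
Gen 7: 3 over 1. Both 1&3? yes. Contrib: -1. Sum: -2
Gen 8: crossing 3x2. Both 1&3? no. Sum: -2
Gen 9: crossing 2x3. Both 1&3? no. Sum: -2
Gen 10: 1 under 3. Both 1&3? yes. Contrib: -1. Sum: -3
Gen 11: crossing 1x2. Both 1&3? no. Sum: -3
Gen 12: crossing 2x1. Both 1&3? no. Sum: -3
Gen 13: crossing 1x2. Both 1&3? no. Sum: -3

Answer: -3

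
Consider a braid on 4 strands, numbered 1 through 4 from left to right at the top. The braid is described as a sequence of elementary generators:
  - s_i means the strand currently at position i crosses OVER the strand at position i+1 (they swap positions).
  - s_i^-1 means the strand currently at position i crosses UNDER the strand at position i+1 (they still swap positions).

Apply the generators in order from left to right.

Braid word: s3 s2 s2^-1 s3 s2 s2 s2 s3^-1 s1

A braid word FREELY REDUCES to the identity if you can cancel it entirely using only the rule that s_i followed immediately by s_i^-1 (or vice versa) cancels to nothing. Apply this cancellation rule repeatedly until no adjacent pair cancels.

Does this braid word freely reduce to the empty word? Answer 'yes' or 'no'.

Gen 1 (s3): push. Stack: [s3]
Gen 2 (s2): push. Stack: [s3 s2]
Gen 3 (s2^-1): cancels prior s2. Stack: [s3]
Gen 4 (s3): push. Stack: [s3 s3]
Gen 5 (s2): push. Stack: [s3 s3 s2]
Gen 6 (s2): push. Stack: [s3 s3 s2 s2]
Gen 7 (s2): push. Stack: [s3 s3 s2 s2 s2]
Gen 8 (s3^-1): push. Stack: [s3 s3 s2 s2 s2 s3^-1]
Gen 9 (s1): push. Stack: [s3 s3 s2 s2 s2 s3^-1 s1]
Reduced word: s3 s3 s2 s2 s2 s3^-1 s1

Answer: no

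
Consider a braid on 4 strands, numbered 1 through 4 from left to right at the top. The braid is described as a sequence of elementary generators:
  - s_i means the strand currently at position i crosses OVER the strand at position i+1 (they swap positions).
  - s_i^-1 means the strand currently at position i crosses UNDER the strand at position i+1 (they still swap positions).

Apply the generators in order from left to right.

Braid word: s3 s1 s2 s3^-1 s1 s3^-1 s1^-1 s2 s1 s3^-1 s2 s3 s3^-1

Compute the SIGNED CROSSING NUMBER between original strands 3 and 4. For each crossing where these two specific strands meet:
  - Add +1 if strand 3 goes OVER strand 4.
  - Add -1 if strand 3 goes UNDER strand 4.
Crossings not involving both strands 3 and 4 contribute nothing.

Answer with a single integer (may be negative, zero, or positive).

Gen 1: 3 over 4. Both 3&4? yes. Contrib: +1. Sum: 1
Gen 2: crossing 1x2. Both 3&4? no. Sum: 1
Gen 3: crossing 1x4. Both 3&4? no. Sum: 1
Gen 4: crossing 1x3. Both 3&4? no. Sum: 1
Gen 5: crossing 2x4. Both 3&4? no. Sum: 1
Gen 6: crossing 3x1. Both 3&4? no. Sum: 1
Gen 7: crossing 4x2. Both 3&4? no. Sum: 1
Gen 8: crossing 4x1. Both 3&4? no. Sum: 1
Gen 9: crossing 2x1. Both 3&4? no. Sum: 1
Gen 10: 4 under 3. Both 3&4? yes. Contrib: +1. Sum: 2
Gen 11: crossing 2x3. Both 3&4? no. Sum: 2
Gen 12: crossing 2x4. Both 3&4? no. Sum: 2
Gen 13: crossing 4x2. Both 3&4? no. Sum: 2

Answer: 2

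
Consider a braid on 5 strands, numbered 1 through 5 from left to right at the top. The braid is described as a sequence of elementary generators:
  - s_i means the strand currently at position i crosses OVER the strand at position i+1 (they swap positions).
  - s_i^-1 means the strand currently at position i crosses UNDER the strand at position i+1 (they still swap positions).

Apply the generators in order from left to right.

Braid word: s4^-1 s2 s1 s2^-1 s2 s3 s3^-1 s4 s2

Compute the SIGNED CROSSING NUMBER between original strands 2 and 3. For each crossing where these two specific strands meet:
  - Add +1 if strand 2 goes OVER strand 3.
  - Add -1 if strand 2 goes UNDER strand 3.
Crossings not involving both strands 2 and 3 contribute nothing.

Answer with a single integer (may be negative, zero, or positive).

Gen 1: crossing 4x5. Both 2&3? no. Sum: 0
Gen 2: 2 over 3. Both 2&3? yes. Contrib: +1. Sum: 1
Gen 3: crossing 1x3. Both 2&3? no. Sum: 1
Gen 4: crossing 1x2. Both 2&3? no. Sum: 1
Gen 5: crossing 2x1. Both 2&3? no. Sum: 1
Gen 6: crossing 2x5. Both 2&3? no. Sum: 1
Gen 7: crossing 5x2. Both 2&3? no. Sum: 1
Gen 8: crossing 5x4. Both 2&3? no. Sum: 1
Gen 9: crossing 1x2. Both 2&3? no. Sum: 1

Answer: 1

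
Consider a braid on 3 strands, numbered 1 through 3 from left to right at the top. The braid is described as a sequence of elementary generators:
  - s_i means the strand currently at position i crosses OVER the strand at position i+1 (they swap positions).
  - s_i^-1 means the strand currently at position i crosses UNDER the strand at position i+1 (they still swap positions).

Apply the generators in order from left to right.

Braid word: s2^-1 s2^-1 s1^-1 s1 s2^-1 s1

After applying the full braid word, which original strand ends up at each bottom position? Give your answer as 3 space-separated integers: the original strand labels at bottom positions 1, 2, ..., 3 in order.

Answer: 3 1 2

Derivation:
Gen 1 (s2^-1): strand 2 crosses under strand 3. Perm now: [1 3 2]
Gen 2 (s2^-1): strand 3 crosses under strand 2. Perm now: [1 2 3]
Gen 3 (s1^-1): strand 1 crosses under strand 2. Perm now: [2 1 3]
Gen 4 (s1): strand 2 crosses over strand 1. Perm now: [1 2 3]
Gen 5 (s2^-1): strand 2 crosses under strand 3. Perm now: [1 3 2]
Gen 6 (s1): strand 1 crosses over strand 3. Perm now: [3 1 2]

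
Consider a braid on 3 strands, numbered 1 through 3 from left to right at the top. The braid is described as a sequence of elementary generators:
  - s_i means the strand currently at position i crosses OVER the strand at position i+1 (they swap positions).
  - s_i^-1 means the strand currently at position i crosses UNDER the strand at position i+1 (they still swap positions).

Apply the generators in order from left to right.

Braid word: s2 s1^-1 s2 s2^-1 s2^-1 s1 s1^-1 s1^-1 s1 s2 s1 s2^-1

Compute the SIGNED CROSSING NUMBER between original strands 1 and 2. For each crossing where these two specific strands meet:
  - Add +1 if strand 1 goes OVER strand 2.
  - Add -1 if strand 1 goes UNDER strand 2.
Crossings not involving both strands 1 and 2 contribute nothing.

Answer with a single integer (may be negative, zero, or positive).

Gen 1: crossing 2x3. Both 1&2? no. Sum: 0
Gen 2: crossing 1x3. Both 1&2? no. Sum: 0
Gen 3: 1 over 2. Both 1&2? yes. Contrib: +1. Sum: 1
Gen 4: 2 under 1. Both 1&2? yes. Contrib: +1. Sum: 2
Gen 5: 1 under 2. Both 1&2? yes. Contrib: -1. Sum: 1
Gen 6: crossing 3x2. Both 1&2? no. Sum: 1
Gen 7: crossing 2x3. Both 1&2? no. Sum: 1
Gen 8: crossing 3x2. Both 1&2? no. Sum: 1
Gen 9: crossing 2x3. Both 1&2? no. Sum: 1
Gen 10: 2 over 1. Both 1&2? yes. Contrib: -1. Sum: 0
Gen 11: crossing 3x1. Both 1&2? no. Sum: 0
Gen 12: crossing 3x2. Both 1&2? no. Sum: 0

Answer: 0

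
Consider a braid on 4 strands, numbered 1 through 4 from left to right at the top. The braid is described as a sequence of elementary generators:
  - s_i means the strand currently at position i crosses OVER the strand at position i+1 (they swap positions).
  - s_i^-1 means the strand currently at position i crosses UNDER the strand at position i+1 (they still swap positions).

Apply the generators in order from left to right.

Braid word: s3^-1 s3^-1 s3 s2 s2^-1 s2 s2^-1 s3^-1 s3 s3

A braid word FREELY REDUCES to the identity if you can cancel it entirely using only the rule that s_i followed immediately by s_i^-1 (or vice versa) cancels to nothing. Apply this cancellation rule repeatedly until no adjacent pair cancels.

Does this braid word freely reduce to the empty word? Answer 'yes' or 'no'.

Gen 1 (s3^-1): push. Stack: [s3^-1]
Gen 2 (s3^-1): push. Stack: [s3^-1 s3^-1]
Gen 3 (s3): cancels prior s3^-1. Stack: [s3^-1]
Gen 4 (s2): push. Stack: [s3^-1 s2]
Gen 5 (s2^-1): cancels prior s2. Stack: [s3^-1]
Gen 6 (s2): push. Stack: [s3^-1 s2]
Gen 7 (s2^-1): cancels prior s2. Stack: [s3^-1]
Gen 8 (s3^-1): push. Stack: [s3^-1 s3^-1]
Gen 9 (s3): cancels prior s3^-1. Stack: [s3^-1]
Gen 10 (s3): cancels prior s3^-1. Stack: []
Reduced word: (empty)

Answer: yes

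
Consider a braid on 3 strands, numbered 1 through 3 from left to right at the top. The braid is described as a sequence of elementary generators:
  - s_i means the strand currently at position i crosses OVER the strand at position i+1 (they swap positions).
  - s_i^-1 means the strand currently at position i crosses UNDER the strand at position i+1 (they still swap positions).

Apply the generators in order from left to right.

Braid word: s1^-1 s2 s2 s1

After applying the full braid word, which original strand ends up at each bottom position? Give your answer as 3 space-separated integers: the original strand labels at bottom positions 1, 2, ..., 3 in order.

Answer: 1 2 3

Derivation:
Gen 1 (s1^-1): strand 1 crosses under strand 2. Perm now: [2 1 3]
Gen 2 (s2): strand 1 crosses over strand 3. Perm now: [2 3 1]
Gen 3 (s2): strand 3 crosses over strand 1. Perm now: [2 1 3]
Gen 4 (s1): strand 2 crosses over strand 1. Perm now: [1 2 3]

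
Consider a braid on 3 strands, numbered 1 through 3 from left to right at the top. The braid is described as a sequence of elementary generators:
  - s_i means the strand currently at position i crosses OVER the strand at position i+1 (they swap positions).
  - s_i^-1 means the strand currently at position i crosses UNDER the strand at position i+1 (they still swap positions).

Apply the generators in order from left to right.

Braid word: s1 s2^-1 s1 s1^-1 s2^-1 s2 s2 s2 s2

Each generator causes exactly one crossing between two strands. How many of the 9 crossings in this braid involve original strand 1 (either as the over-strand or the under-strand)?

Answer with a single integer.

Gen 1: crossing 1x2. Involves strand 1? yes. Count so far: 1
Gen 2: crossing 1x3. Involves strand 1? yes. Count so far: 2
Gen 3: crossing 2x3. Involves strand 1? no. Count so far: 2
Gen 4: crossing 3x2. Involves strand 1? no. Count so far: 2
Gen 5: crossing 3x1. Involves strand 1? yes. Count so far: 3
Gen 6: crossing 1x3. Involves strand 1? yes. Count so far: 4
Gen 7: crossing 3x1. Involves strand 1? yes. Count so far: 5
Gen 8: crossing 1x3. Involves strand 1? yes. Count so far: 6
Gen 9: crossing 3x1. Involves strand 1? yes. Count so far: 7

Answer: 7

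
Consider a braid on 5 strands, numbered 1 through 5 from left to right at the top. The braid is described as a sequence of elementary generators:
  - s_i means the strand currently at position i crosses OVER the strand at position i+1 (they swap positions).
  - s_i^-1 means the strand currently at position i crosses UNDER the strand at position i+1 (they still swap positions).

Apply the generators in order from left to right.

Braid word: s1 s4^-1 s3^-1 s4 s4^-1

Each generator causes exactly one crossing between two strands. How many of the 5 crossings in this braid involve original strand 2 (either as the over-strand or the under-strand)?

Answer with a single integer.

Gen 1: crossing 1x2. Involves strand 2? yes. Count so far: 1
Gen 2: crossing 4x5. Involves strand 2? no. Count so far: 1
Gen 3: crossing 3x5. Involves strand 2? no. Count so far: 1
Gen 4: crossing 3x4. Involves strand 2? no. Count so far: 1
Gen 5: crossing 4x3. Involves strand 2? no. Count so far: 1

Answer: 1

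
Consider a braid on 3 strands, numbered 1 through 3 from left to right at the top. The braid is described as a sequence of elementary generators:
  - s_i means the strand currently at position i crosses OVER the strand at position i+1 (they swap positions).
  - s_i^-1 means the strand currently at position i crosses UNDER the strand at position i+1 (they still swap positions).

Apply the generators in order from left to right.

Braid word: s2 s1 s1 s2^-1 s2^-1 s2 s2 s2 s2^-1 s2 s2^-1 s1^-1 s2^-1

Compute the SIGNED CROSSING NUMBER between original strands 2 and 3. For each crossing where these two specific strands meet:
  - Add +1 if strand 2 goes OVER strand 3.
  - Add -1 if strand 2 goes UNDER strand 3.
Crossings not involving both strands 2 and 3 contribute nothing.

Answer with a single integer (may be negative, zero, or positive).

Answer: -3

Derivation:
Gen 1: 2 over 3. Both 2&3? yes. Contrib: +1. Sum: 1
Gen 2: crossing 1x3. Both 2&3? no. Sum: 1
Gen 3: crossing 3x1. Both 2&3? no. Sum: 1
Gen 4: 3 under 2. Both 2&3? yes. Contrib: +1. Sum: 2
Gen 5: 2 under 3. Both 2&3? yes. Contrib: -1. Sum: 1
Gen 6: 3 over 2. Both 2&3? yes. Contrib: -1. Sum: 0
Gen 7: 2 over 3. Both 2&3? yes. Contrib: +1. Sum: 1
Gen 8: 3 over 2. Both 2&3? yes. Contrib: -1. Sum: 0
Gen 9: 2 under 3. Both 2&3? yes. Contrib: -1. Sum: -1
Gen 10: 3 over 2. Both 2&3? yes. Contrib: -1. Sum: -2
Gen 11: 2 under 3. Both 2&3? yes. Contrib: -1. Sum: -3
Gen 12: crossing 1x3. Both 2&3? no. Sum: -3
Gen 13: crossing 1x2. Both 2&3? no. Sum: -3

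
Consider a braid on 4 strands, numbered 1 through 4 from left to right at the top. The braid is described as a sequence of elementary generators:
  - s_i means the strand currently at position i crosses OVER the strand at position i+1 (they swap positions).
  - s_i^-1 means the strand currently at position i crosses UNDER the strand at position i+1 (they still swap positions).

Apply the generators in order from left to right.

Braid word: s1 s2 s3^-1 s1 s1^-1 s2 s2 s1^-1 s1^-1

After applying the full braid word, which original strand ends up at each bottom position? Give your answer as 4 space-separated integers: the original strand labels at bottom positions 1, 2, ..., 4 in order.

Gen 1 (s1): strand 1 crosses over strand 2. Perm now: [2 1 3 4]
Gen 2 (s2): strand 1 crosses over strand 3. Perm now: [2 3 1 4]
Gen 3 (s3^-1): strand 1 crosses under strand 4. Perm now: [2 3 4 1]
Gen 4 (s1): strand 2 crosses over strand 3. Perm now: [3 2 4 1]
Gen 5 (s1^-1): strand 3 crosses under strand 2. Perm now: [2 3 4 1]
Gen 6 (s2): strand 3 crosses over strand 4. Perm now: [2 4 3 1]
Gen 7 (s2): strand 4 crosses over strand 3. Perm now: [2 3 4 1]
Gen 8 (s1^-1): strand 2 crosses under strand 3. Perm now: [3 2 4 1]
Gen 9 (s1^-1): strand 3 crosses under strand 2. Perm now: [2 3 4 1]

Answer: 2 3 4 1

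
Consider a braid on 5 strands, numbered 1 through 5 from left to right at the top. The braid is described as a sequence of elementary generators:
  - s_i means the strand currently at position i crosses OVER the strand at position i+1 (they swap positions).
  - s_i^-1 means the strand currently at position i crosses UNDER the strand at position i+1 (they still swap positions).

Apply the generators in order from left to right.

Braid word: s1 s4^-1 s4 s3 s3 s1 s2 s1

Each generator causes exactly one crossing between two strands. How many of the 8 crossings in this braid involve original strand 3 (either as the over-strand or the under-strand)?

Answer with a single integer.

Answer: 4

Derivation:
Gen 1: crossing 1x2. Involves strand 3? no. Count so far: 0
Gen 2: crossing 4x5. Involves strand 3? no. Count so far: 0
Gen 3: crossing 5x4. Involves strand 3? no. Count so far: 0
Gen 4: crossing 3x4. Involves strand 3? yes. Count so far: 1
Gen 5: crossing 4x3. Involves strand 3? yes. Count so far: 2
Gen 6: crossing 2x1. Involves strand 3? no. Count so far: 2
Gen 7: crossing 2x3. Involves strand 3? yes. Count so far: 3
Gen 8: crossing 1x3. Involves strand 3? yes. Count so far: 4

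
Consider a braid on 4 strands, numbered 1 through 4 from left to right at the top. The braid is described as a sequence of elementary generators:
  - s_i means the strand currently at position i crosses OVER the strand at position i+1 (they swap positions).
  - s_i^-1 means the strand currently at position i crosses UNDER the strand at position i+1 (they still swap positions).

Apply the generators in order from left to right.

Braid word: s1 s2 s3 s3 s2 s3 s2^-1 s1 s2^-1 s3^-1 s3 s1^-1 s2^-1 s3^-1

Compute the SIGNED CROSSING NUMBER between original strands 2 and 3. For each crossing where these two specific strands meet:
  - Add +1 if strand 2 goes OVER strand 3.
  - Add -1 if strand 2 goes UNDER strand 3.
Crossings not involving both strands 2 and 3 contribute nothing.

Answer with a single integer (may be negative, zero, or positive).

Answer: -2

Derivation:
Gen 1: crossing 1x2. Both 2&3? no. Sum: 0
Gen 2: crossing 1x3. Both 2&3? no. Sum: 0
Gen 3: crossing 1x4. Both 2&3? no. Sum: 0
Gen 4: crossing 4x1. Both 2&3? no. Sum: 0
Gen 5: crossing 3x1. Both 2&3? no. Sum: 0
Gen 6: crossing 3x4. Both 2&3? no. Sum: 0
Gen 7: crossing 1x4. Both 2&3? no. Sum: 0
Gen 8: crossing 2x4. Both 2&3? no. Sum: 0
Gen 9: crossing 2x1. Both 2&3? no. Sum: 0
Gen 10: 2 under 3. Both 2&3? yes. Contrib: -1. Sum: -1
Gen 11: 3 over 2. Both 2&3? yes. Contrib: -1. Sum: -2
Gen 12: crossing 4x1. Both 2&3? no. Sum: -2
Gen 13: crossing 4x2. Both 2&3? no. Sum: -2
Gen 14: crossing 4x3. Both 2&3? no. Sum: -2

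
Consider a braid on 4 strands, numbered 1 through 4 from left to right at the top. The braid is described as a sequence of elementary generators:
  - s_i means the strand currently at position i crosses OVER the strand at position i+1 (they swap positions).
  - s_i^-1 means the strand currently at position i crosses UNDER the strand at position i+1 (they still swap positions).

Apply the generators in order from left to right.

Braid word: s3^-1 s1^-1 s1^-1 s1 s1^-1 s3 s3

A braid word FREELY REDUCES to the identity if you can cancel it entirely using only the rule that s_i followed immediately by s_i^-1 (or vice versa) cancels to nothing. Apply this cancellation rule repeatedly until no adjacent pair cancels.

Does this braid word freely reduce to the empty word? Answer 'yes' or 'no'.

Gen 1 (s3^-1): push. Stack: [s3^-1]
Gen 2 (s1^-1): push. Stack: [s3^-1 s1^-1]
Gen 3 (s1^-1): push. Stack: [s3^-1 s1^-1 s1^-1]
Gen 4 (s1): cancels prior s1^-1. Stack: [s3^-1 s1^-1]
Gen 5 (s1^-1): push. Stack: [s3^-1 s1^-1 s1^-1]
Gen 6 (s3): push. Stack: [s3^-1 s1^-1 s1^-1 s3]
Gen 7 (s3): push. Stack: [s3^-1 s1^-1 s1^-1 s3 s3]
Reduced word: s3^-1 s1^-1 s1^-1 s3 s3

Answer: no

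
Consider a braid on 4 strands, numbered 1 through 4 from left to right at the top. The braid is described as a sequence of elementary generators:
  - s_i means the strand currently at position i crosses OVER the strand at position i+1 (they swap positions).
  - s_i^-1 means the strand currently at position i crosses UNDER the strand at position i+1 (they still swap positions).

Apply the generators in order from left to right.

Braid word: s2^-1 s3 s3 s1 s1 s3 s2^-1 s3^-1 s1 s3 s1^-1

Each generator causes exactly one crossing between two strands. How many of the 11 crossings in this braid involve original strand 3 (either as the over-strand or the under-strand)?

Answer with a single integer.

Gen 1: crossing 2x3. Involves strand 3? yes. Count so far: 1
Gen 2: crossing 2x4. Involves strand 3? no. Count so far: 1
Gen 3: crossing 4x2. Involves strand 3? no. Count so far: 1
Gen 4: crossing 1x3. Involves strand 3? yes. Count so far: 2
Gen 5: crossing 3x1. Involves strand 3? yes. Count so far: 3
Gen 6: crossing 2x4. Involves strand 3? no. Count so far: 3
Gen 7: crossing 3x4. Involves strand 3? yes. Count so far: 4
Gen 8: crossing 3x2. Involves strand 3? yes. Count so far: 5
Gen 9: crossing 1x4. Involves strand 3? no. Count so far: 5
Gen 10: crossing 2x3. Involves strand 3? yes. Count so far: 6
Gen 11: crossing 4x1. Involves strand 3? no. Count so far: 6

Answer: 6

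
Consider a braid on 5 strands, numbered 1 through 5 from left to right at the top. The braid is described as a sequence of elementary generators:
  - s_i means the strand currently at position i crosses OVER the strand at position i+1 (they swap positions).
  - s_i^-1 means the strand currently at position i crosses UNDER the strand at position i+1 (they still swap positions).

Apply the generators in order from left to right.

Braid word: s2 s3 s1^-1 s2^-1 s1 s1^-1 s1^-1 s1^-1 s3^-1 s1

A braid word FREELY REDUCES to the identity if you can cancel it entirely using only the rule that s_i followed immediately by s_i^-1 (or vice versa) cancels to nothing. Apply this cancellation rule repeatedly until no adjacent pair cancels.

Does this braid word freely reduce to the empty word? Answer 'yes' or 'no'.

Gen 1 (s2): push. Stack: [s2]
Gen 2 (s3): push. Stack: [s2 s3]
Gen 3 (s1^-1): push. Stack: [s2 s3 s1^-1]
Gen 4 (s2^-1): push. Stack: [s2 s3 s1^-1 s2^-1]
Gen 5 (s1): push. Stack: [s2 s3 s1^-1 s2^-1 s1]
Gen 6 (s1^-1): cancels prior s1. Stack: [s2 s3 s1^-1 s2^-1]
Gen 7 (s1^-1): push. Stack: [s2 s3 s1^-1 s2^-1 s1^-1]
Gen 8 (s1^-1): push. Stack: [s2 s3 s1^-1 s2^-1 s1^-1 s1^-1]
Gen 9 (s3^-1): push. Stack: [s2 s3 s1^-1 s2^-1 s1^-1 s1^-1 s3^-1]
Gen 10 (s1): push. Stack: [s2 s3 s1^-1 s2^-1 s1^-1 s1^-1 s3^-1 s1]
Reduced word: s2 s3 s1^-1 s2^-1 s1^-1 s1^-1 s3^-1 s1

Answer: no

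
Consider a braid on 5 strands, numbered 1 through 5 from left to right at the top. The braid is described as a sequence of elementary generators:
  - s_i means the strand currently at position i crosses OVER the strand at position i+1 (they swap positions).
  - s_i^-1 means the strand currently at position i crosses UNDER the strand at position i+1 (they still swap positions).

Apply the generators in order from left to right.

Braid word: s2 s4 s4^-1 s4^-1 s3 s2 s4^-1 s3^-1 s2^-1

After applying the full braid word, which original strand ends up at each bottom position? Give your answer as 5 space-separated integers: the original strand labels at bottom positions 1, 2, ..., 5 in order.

Gen 1 (s2): strand 2 crosses over strand 3. Perm now: [1 3 2 4 5]
Gen 2 (s4): strand 4 crosses over strand 5. Perm now: [1 3 2 5 4]
Gen 3 (s4^-1): strand 5 crosses under strand 4. Perm now: [1 3 2 4 5]
Gen 4 (s4^-1): strand 4 crosses under strand 5. Perm now: [1 3 2 5 4]
Gen 5 (s3): strand 2 crosses over strand 5. Perm now: [1 3 5 2 4]
Gen 6 (s2): strand 3 crosses over strand 5. Perm now: [1 5 3 2 4]
Gen 7 (s4^-1): strand 2 crosses under strand 4. Perm now: [1 5 3 4 2]
Gen 8 (s3^-1): strand 3 crosses under strand 4. Perm now: [1 5 4 3 2]
Gen 9 (s2^-1): strand 5 crosses under strand 4. Perm now: [1 4 5 3 2]

Answer: 1 4 5 3 2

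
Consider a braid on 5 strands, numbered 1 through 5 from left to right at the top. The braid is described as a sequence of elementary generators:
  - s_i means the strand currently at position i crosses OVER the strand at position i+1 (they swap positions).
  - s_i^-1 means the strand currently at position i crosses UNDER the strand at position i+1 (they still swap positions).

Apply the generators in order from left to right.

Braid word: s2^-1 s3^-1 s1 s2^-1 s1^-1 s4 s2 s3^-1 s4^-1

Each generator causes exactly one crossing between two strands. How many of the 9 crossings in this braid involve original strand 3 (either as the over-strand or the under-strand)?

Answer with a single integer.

Answer: 6

Derivation:
Gen 1: crossing 2x3. Involves strand 3? yes. Count so far: 1
Gen 2: crossing 2x4. Involves strand 3? no. Count so far: 1
Gen 3: crossing 1x3. Involves strand 3? yes. Count so far: 2
Gen 4: crossing 1x4. Involves strand 3? no. Count so far: 2
Gen 5: crossing 3x4. Involves strand 3? yes. Count so far: 3
Gen 6: crossing 2x5. Involves strand 3? no. Count so far: 3
Gen 7: crossing 3x1. Involves strand 3? yes. Count so far: 4
Gen 8: crossing 3x5. Involves strand 3? yes. Count so far: 5
Gen 9: crossing 3x2. Involves strand 3? yes. Count so far: 6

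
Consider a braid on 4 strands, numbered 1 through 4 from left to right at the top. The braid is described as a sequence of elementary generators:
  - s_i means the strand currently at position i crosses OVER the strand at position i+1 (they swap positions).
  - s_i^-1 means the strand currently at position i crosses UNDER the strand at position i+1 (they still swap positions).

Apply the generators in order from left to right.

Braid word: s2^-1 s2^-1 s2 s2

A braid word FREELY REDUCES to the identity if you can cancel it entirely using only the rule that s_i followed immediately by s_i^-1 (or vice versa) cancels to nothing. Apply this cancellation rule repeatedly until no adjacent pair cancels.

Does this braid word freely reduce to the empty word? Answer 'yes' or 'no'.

Answer: yes

Derivation:
Gen 1 (s2^-1): push. Stack: [s2^-1]
Gen 2 (s2^-1): push. Stack: [s2^-1 s2^-1]
Gen 3 (s2): cancels prior s2^-1. Stack: [s2^-1]
Gen 4 (s2): cancels prior s2^-1. Stack: []
Reduced word: (empty)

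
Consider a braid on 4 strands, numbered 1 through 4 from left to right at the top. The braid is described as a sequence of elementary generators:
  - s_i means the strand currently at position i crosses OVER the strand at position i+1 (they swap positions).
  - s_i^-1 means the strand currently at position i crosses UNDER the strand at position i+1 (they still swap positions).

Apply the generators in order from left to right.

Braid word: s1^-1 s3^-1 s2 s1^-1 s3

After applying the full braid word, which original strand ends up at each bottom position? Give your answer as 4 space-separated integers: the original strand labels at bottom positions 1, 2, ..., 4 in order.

Gen 1 (s1^-1): strand 1 crosses under strand 2. Perm now: [2 1 3 4]
Gen 2 (s3^-1): strand 3 crosses under strand 4. Perm now: [2 1 4 3]
Gen 3 (s2): strand 1 crosses over strand 4. Perm now: [2 4 1 3]
Gen 4 (s1^-1): strand 2 crosses under strand 4. Perm now: [4 2 1 3]
Gen 5 (s3): strand 1 crosses over strand 3. Perm now: [4 2 3 1]

Answer: 4 2 3 1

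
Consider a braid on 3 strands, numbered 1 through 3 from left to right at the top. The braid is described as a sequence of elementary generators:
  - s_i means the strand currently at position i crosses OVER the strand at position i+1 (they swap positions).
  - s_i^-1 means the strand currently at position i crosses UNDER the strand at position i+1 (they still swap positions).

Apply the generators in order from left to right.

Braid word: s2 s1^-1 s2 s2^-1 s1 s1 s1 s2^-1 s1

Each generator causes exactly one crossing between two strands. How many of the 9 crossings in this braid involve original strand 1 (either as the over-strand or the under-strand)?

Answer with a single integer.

Gen 1: crossing 2x3. Involves strand 1? no. Count so far: 0
Gen 2: crossing 1x3. Involves strand 1? yes. Count so far: 1
Gen 3: crossing 1x2. Involves strand 1? yes. Count so far: 2
Gen 4: crossing 2x1. Involves strand 1? yes. Count so far: 3
Gen 5: crossing 3x1. Involves strand 1? yes. Count so far: 4
Gen 6: crossing 1x3. Involves strand 1? yes. Count so far: 5
Gen 7: crossing 3x1. Involves strand 1? yes. Count so far: 6
Gen 8: crossing 3x2. Involves strand 1? no. Count so far: 6
Gen 9: crossing 1x2. Involves strand 1? yes. Count so far: 7

Answer: 7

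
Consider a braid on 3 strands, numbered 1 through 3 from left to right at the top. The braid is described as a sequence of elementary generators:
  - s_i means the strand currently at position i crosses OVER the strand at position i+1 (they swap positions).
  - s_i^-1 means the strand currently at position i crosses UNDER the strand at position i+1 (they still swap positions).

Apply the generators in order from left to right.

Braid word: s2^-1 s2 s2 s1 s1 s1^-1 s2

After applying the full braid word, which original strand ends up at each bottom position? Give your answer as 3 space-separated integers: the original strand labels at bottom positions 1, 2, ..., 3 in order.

Gen 1 (s2^-1): strand 2 crosses under strand 3. Perm now: [1 3 2]
Gen 2 (s2): strand 3 crosses over strand 2. Perm now: [1 2 3]
Gen 3 (s2): strand 2 crosses over strand 3. Perm now: [1 3 2]
Gen 4 (s1): strand 1 crosses over strand 3. Perm now: [3 1 2]
Gen 5 (s1): strand 3 crosses over strand 1. Perm now: [1 3 2]
Gen 6 (s1^-1): strand 1 crosses under strand 3. Perm now: [3 1 2]
Gen 7 (s2): strand 1 crosses over strand 2. Perm now: [3 2 1]

Answer: 3 2 1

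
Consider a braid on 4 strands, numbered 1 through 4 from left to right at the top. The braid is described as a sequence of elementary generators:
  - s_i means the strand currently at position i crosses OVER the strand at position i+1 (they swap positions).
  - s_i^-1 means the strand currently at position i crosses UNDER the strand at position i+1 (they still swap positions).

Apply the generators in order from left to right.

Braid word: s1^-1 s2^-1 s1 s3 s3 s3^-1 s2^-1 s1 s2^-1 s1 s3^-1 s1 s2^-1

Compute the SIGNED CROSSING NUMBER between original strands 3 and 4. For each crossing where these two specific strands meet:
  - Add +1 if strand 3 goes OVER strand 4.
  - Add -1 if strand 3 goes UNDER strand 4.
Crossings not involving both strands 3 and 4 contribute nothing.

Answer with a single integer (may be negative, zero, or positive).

Answer: 1

Derivation:
Gen 1: crossing 1x2. Both 3&4? no. Sum: 0
Gen 2: crossing 1x3. Both 3&4? no. Sum: 0
Gen 3: crossing 2x3. Both 3&4? no. Sum: 0
Gen 4: crossing 1x4. Both 3&4? no. Sum: 0
Gen 5: crossing 4x1. Both 3&4? no. Sum: 0
Gen 6: crossing 1x4. Both 3&4? no. Sum: 0
Gen 7: crossing 2x4. Both 3&4? no. Sum: 0
Gen 8: 3 over 4. Both 3&4? yes. Contrib: +1. Sum: 1
Gen 9: crossing 3x2. Both 3&4? no. Sum: 1
Gen 10: crossing 4x2. Both 3&4? no. Sum: 1
Gen 11: crossing 3x1. Both 3&4? no. Sum: 1
Gen 12: crossing 2x4. Both 3&4? no. Sum: 1
Gen 13: crossing 2x1. Both 3&4? no. Sum: 1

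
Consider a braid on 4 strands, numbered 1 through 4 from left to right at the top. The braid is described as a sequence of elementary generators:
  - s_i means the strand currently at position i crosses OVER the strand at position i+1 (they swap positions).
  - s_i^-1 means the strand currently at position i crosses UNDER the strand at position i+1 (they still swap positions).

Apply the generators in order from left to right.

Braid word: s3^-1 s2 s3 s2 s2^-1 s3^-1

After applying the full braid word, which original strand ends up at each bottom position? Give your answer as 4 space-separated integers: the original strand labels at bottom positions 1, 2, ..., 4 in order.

Gen 1 (s3^-1): strand 3 crosses under strand 4. Perm now: [1 2 4 3]
Gen 2 (s2): strand 2 crosses over strand 4. Perm now: [1 4 2 3]
Gen 3 (s3): strand 2 crosses over strand 3. Perm now: [1 4 3 2]
Gen 4 (s2): strand 4 crosses over strand 3. Perm now: [1 3 4 2]
Gen 5 (s2^-1): strand 3 crosses under strand 4. Perm now: [1 4 3 2]
Gen 6 (s3^-1): strand 3 crosses under strand 2. Perm now: [1 4 2 3]

Answer: 1 4 2 3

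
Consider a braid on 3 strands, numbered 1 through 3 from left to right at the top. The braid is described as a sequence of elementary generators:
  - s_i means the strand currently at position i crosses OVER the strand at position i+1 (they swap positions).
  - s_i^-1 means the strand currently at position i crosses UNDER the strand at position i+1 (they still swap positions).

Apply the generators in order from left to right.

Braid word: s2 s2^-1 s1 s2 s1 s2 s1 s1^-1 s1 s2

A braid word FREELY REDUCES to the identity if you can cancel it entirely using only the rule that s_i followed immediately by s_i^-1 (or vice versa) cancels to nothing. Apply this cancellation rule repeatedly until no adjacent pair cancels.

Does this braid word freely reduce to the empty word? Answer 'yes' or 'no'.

Gen 1 (s2): push. Stack: [s2]
Gen 2 (s2^-1): cancels prior s2. Stack: []
Gen 3 (s1): push. Stack: [s1]
Gen 4 (s2): push. Stack: [s1 s2]
Gen 5 (s1): push. Stack: [s1 s2 s1]
Gen 6 (s2): push. Stack: [s1 s2 s1 s2]
Gen 7 (s1): push. Stack: [s1 s2 s1 s2 s1]
Gen 8 (s1^-1): cancels prior s1. Stack: [s1 s2 s1 s2]
Gen 9 (s1): push. Stack: [s1 s2 s1 s2 s1]
Gen 10 (s2): push. Stack: [s1 s2 s1 s2 s1 s2]
Reduced word: s1 s2 s1 s2 s1 s2

Answer: no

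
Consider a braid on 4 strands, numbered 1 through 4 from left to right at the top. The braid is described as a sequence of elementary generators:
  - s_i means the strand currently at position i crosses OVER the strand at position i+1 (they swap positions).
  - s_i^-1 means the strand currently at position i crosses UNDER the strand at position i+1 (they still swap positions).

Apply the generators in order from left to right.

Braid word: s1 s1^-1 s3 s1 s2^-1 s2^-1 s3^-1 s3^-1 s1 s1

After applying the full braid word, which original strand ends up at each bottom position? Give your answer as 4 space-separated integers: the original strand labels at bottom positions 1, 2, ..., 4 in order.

Gen 1 (s1): strand 1 crosses over strand 2. Perm now: [2 1 3 4]
Gen 2 (s1^-1): strand 2 crosses under strand 1. Perm now: [1 2 3 4]
Gen 3 (s3): strand 3 crosses over strand 4. Perm now: [1 2 4 3]
Gen 4 (s1): strand 1 crosses over strand 2. Perm now: [2 1 4 3]
Gen 5 (s2^-1): strand 1 crosses under strand 4. Perm now: [2 4 1 3]
Gen 6 (s2^-1): strand 4 crosses under strand 1. Perm now: [2 1 4 3]
Gen 7 (s3^-1): strand 4 crosses under strand 3. Perm now: [2 1 3 4]
Gen 8 (s3^-1): strand 3 crosses under strand 4. Perm now: [2 1 4 3]
Gen 9 (s1): strand 2 crosses over strand 1. Perm now: [1 2 4 3]
Gen 10 (s1): strand 1 crosses over strand 2. Perm now: [2 1 4 3]

Answer: 2 1 4 3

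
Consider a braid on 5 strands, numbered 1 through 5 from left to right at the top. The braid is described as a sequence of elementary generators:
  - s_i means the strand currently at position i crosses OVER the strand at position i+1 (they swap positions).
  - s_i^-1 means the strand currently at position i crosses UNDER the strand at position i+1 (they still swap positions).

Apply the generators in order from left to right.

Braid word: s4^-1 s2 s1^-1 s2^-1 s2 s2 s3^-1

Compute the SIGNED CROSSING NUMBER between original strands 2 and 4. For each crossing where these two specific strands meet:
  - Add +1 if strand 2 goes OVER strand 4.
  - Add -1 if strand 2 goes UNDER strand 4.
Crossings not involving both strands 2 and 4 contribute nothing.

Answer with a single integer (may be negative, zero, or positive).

Answer: 0

Derivation:
Gen 1: crossing 4x5. Both 2&4? no. Sum: 0
Gen 2: crossing 2x3. Both 2&4? no. Sum: 0
Gen 3: crossing 1x3. Both 2&4? no. Sum: 0
Gen 4: crossing 1x2. Both 2&4? no. Sum: 0
Gen 5: crossing 2x1. Both 2&4? no. Sum: 0
Gen 6: crossing 1x2. Both 2&4? no. Sum: 0
Gen 7: crossing 1x5. Both 2&4? no. Sum: 0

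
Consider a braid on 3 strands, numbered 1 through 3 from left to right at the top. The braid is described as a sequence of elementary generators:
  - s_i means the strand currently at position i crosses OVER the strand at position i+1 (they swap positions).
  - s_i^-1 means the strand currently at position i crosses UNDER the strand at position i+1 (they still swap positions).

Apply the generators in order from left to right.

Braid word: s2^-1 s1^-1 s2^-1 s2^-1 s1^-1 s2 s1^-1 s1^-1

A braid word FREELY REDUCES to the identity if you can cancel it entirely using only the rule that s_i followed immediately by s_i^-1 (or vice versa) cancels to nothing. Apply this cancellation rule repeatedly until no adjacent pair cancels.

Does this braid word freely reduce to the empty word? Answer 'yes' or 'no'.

Answer: no

Derivation:
Gen 1 (s2^-1): push. Stack: [s2^-1]
Gen 2 (s1^-1): push. Stack: [s2^-1 s1^-1]
Gen 3 (s2^-1): push. Stack: [s2^-1 s1^-1 s2^-1]
Gen 4 (s2^-1): push. Stack: [s2^-1 s1^-1 s2^-1 s2^-1]
Gen 5 (s1^-1): push. Stack: [s2^-1 s1^-1 s2^-1 s2^-1 s1^-1]
Gen 6 (s2): push. Stack: [s2^-1 s1^-1 s2^-1 s2^-1 s1^-1 s2]
Gen 7 (s1^-1): push. Stack: [s2^-1 s1^-1 s2^-1 s2^-1 s1^-1 s2 s1^-1]
Gen 8 (s1^-1): push. Stack: [s2^-1 s1^-1 s2^-1 s2^-1 s1^-1 s2 s1^-1 s1^-1]
Reduced word: s2^-1 s1^-1 s2^-1 s2^-1 s1^-1 s2 s1^-1 s1^-1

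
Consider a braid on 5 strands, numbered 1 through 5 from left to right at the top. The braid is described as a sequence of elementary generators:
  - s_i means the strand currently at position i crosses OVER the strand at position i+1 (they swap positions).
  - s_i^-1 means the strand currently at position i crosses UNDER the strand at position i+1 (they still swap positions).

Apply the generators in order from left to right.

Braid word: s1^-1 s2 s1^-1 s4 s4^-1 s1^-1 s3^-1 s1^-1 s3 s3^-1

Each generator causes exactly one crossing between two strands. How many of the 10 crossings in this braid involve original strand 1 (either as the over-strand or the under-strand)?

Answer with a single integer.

Gen 1: crossing 1x2. Involves strand 1? yes. Count so far: 1
Gen 2: crossing 1x3. Involves strand 1? yes. Count so far: 2
Gen 3: crossing 2x3. Involves strand 1? no. Count so far: 2
Gen 4: crossing 4x5. Involves strand 1? no. Count so far: 2
Gen 5: crossing 5x4. Involves strand 1? no. Count so far: 2
Gen 6: crossing 3x2. Involves strand 1? no. Count so far: 2
Gen 7: crossing 1x4. Involves strand 1? yes. Count so far: 3
Gen 8: crossing 2x3. Involves strand 1? no. Count so far: 3
Gen 9: crossing 4x1. Involves strand 1? yes. Count so far: 4
Gen 10: crossing 1x4. Involves strand 1? yes. Count so far: 5

Answer: 5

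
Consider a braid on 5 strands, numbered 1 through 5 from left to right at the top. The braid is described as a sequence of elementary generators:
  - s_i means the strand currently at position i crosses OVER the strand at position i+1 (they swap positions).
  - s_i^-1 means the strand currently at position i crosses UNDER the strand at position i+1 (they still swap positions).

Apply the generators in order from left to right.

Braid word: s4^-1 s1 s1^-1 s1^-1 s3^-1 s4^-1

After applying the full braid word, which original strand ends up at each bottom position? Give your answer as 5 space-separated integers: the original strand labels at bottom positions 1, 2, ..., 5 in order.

Gen 1 (s4^-1): strand 4 crosses under strand 5. Perm now: [1 2 3 5 4]
Gen 2 (s1): strand 1 crosses over strand 2. Perm now: [2 1 3 5 4]
Gen 3 (s1^-1): strand 2 crosses under strand 1. Perm now: [1 2 3 5 4]
Gen 4 (s1^-1): strand 1 crosses under strand 2. Perm now: [2 1 3 5 4]
Gen 5 (s3^-1): strand 3 crosses under strand 5. Perm now: [2 1 5 3 4]
Gen 6 (s4^-1): strand 3 crosses under strand 4. Perm now: [2 1 5 4 3]

Answer: 2 1 5 4 3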